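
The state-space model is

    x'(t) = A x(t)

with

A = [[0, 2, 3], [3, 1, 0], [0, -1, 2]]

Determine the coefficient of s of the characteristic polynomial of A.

Expand det(sI - A) for the 3×3 matrix.
p(s) = s^3 - 3s^2 - 4s + 21.
(Check: constant term = det(-A) = (-1)^3 det A = 21; coefficient of s^2 = -tr A = -3.)
The coefficient of s is -4.

-4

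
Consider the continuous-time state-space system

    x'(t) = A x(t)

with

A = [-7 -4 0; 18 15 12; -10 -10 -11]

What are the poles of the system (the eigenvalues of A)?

-3, -1, 1

det(sI - A) = s^3 - (tr A)s^2 + (M11 + M22 + M33)s - det A, where Mii is the 2×2 principal minor of A obtained by deleting row i and column i.
tr A = (-7) + 15 + (-11) = -3; M11 = 15·(-11) - 12·(-10) = -165 - (-120) = -45; M22 = (-7)·(-11) - 0·(-10) = 77 - 0 = 77; M33 = (-7)·15 - (-4)·18 = -105 - (-72) = -33; sum of minors = -1.
det A = (-7)·(15·(-11) - 12·(-10)) - (-4)·(18·(-11) - 12·(-10)) + 0·(18·(-10) - 15·(-10)) = (-7)·(-45) - (-4)·(-78) + 0·(-30) = 3.
So p(s) = det(sI - A) = s^3 + 3s^2 - s - 3.
Rational-root test: any integer root divides -3. Testing small divisors, s = -1 works: p(-1) = -1 + 3 + 1 + (-3) = 0, so (s + 1) is a factor.
Dividing, p(s) = (s + 1)(s^2 + 2s - 3).
Factor s^2 + 2s - 3: two numbers with sum -2 and product -3 are 1 and -3, so s^2 + 2s - 3 = (s - 1)(s + 3).
Hence p(s) = (s - 1) (s + 1) (s + 3), with roots -3, -1, 1.
At least one eigenvalue has non-negative real part, so the system is not asymptotically stable.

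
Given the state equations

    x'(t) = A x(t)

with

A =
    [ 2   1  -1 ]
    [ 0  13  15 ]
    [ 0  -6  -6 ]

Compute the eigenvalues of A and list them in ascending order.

2, 3, 4

det(sI - A) = s^3 - (tr A)s^2 + (M11 + M22 + M33)s - det A, where Mii is the 2×2 principal minor of A obtained by deleting row i and column i.
tr A = 2 + 13 + (-6) = 9; M11 = 13·(-6) - 15·(-6) = -78 - (-90) = 12; M22 = 2·(-6) - (-1)·0 = -12 - 0 = -12; M33 = 2·13 - 1·0 = 26 - 0 = 26; sum of minors = 26.
det A = 2·(13·(-6) - 15·(-6)) - 1·(0·(-6) - 15·0) + (-1)·(0·(-6) - 13·0) = 2·12 - 1·0 + (-1)·0 = 24.
So p(s) = det(sI - A) = s^3 - 9s^2 + 26s - 24.
Rational-root test: any integer root divides -24. Testing small divisors, s = 2 works: p(2) = 8 + (-36) + 52 + (-24) = 0, so (s - 2) is a factor.
Dividing, p(s) = (s - 2)(s^2 - 7s + 12).
Factor s^2 - 7s + 12: two numbers with sum 7 and product 12 are 4 and 3, so s^2 - 7s + 12 = (s - 4)(s - 3).
Hence p(s) = (s - 4) (s - 3) (s - 2), with roots 2, 3, 4.
At least one eigenvalue has non-negative real part, so the system is not asymptotically stable.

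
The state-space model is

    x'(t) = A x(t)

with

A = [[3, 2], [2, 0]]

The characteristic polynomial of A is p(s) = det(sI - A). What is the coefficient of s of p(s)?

For a 2×2 matrix, det(sI - A) = s^2 - (tr A)s + det A.
tr A = 3, det A = -4.
So p(s) = s^2 - 3s - 4.
The coefficient of s is -3.

-3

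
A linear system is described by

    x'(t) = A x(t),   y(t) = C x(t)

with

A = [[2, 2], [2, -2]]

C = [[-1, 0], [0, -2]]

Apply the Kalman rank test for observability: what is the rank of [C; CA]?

CA = [[-2, -2], [-4, 4]]
Observability matrix O = [C; CA] = [[-1, 0], [0, -2], [-2, -2], [-4, 4]]
Take the 2×2 submatrix of O formed by rows 1, 2: [[-1, 0], [0, -2]]. Its determinant is (-1)·(-2) - 0·0 = 2 - 0 = 2 ≠ 0.
So rank(O) ≥ 2; since O has 2 columns, rank(O) = 2.
rank(O) = 2 = n, so the pair (A, C) is completely observable.

2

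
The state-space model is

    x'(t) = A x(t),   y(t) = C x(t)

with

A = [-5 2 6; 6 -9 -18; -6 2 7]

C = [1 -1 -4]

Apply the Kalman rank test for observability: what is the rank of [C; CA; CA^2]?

CA = [[13, 3, -4]]
CA^2 = [[-23, -9, -4]]
Observability matrix O = [C; CA; CA^2] = [[1, -1, -4], [13, 3, -4], [-23, -9, -4]]
The columns c1, c2, c3 of O are linearly dependent: c1 - 3·c2 + c3 = 0 (check each entry), so rank(O) ≤ 2.
The 2×2 minor from rows 1, 2, columns 1, 2 is 1·3 - (-1)·13 = 3 - (-13) = 16 ≠ 0, so rank(O) = 2.
rank(O) = 2 < n = 3, so the pair (A, C) is not completely observable.

2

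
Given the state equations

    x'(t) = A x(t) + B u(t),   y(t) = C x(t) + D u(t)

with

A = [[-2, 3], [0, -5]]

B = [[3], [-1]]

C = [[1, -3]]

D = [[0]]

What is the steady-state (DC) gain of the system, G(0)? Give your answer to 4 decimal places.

1.8000

G(0) = C(-A)^{-1}B + D = -C A^{-1} B + D.
det A = 10, so A^{-1} = (1/10)·adj(A) = [[-1/2, -3/10], [0, -1/5]]
A^{-1} B = [-6/5, 1/5]^T
C A^{-1} B = -9/5
G(0) = D - C A^{-1} B = 0 - (-9/5) = 9/5 ≈ 1.8000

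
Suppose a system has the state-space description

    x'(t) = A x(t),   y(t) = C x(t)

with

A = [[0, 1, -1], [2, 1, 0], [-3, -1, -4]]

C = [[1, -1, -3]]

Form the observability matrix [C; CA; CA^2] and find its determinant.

CA = [[7, 3, 11]]
CA^2 = [[-27, -1, -51]]
Observability matrix O = [C; CA; CA^2] = [[1, -1, -3], [7, 3, 11], [-27, -1, -51]]
Expanding along the first row, det(O) = 1·(3·(-51) - 11·(-1)) - (-1)·(7·(-51) - 11·(-27)) + (-3)·(7·(-1) - 3·(-27)) = 1·(-142) - (-1)·(-60) + (-3)·74 = -424
Since det(O) ≠ 0, rank(O) = 3 and the system is completely observable.

-424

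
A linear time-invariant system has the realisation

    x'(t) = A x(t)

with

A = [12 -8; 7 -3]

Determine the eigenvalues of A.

det(sI - A) = s^2 - (tr A)s + det A, with tr A = 12 + (-3) = 9 and det A = 12·(-3) - (-8)·7 = -36 - (-56) = 20.
So p(s) = det(sI - A) = s^2 - 9s + 20.
Factor s^2 - 9s + 20: two numbers with sum 9 and product 20 are 5 and 4, so s^2 - 9s + 20 = (s - 5)(s - 4).
Hence p(s) = (s - 5) (s - 4), with roots 4, 5.
At least one eigenvalue has non-negative real part, so the system is not asymptotically stable.

4, 5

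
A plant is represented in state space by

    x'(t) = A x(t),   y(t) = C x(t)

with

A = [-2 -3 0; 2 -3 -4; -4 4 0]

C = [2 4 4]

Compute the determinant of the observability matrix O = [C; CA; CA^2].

-4000

CA = [[-12, -2, -16]]
CA^2 = [[84, -22, 8]]
Observability matrix O = [C; CA; CA^2] = [[2, 4, 4], [-12, -2, -16], [84, -22, 8]]
Expanding along the first row, det(O) = 2·((-2)·8 - (-16)·(-22)) - 4·((-12)·8 - (-16)·84) + 4·((-12)·(-22) - (-2)·84) = 2·(-368) - 4·1248 + 4·432 = -4000
Since det(O) ≠ 0, rank(O) = 3 and the system is completely observable.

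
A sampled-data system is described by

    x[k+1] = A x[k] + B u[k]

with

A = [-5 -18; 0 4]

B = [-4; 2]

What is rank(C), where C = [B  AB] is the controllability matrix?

AB = [[-16], [8]]
Controllability matrix C = [B  AB] = [[-4, -16], [2, 8]]
Every column of C is a scalar multiple of column 1 = [-4, 2] (multipliers 1, 4), so the columns span a one-dimensional space.
C ≠ 0, hence rank(C) = 1.
rank(C) = 1 < n = 2, so the pair (A, B) is not completely controllable.

1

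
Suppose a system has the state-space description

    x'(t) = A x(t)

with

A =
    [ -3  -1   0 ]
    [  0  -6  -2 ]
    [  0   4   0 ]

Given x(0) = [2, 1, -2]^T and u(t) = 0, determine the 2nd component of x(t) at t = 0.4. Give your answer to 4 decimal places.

det(sI - A) = s^3 - (tr A)s^2 + (M11 + M22 + M33)s - det A, where Mii is the 2×2 principal minor of A obtained by deleting row i and column i.
tr A = (-3) + (-6) + 0 = -9; M11 = (-6)·0 - (-2)·4 = 0 - (-8) = 8; M22 = (-3)·0 - 0·0 = 0 - 0 = 0; M33 = (-3)·(-6) - (-1)·0 = 18 - 0 = 18; sum of minors = 26.
det A = (-3)·((-6)·0 - (-2)·4) - (-1)·(0·0 - (-2)·0) + 0·(0·4 - (-6)·0) = (-3)·8 - (-1)·0 + 0·0 = -24.
So p(s) = det(sI - A) = s^3 + 9s^2 + 26s + 24.
Rational-root test: any integer root divides 24. Testing small divisors, s = -2 works: p(-2) = -8 + 36 + (-52) + 24 = 0, so (s + 2) is a factor.
Dividing, p(s) = (s + 2)(s^2 + 7s + 12).
Factor s^2 + 7s + 12: two numbers with sum -7 and product 12 are -3 and -4, so s^2 + 7s + 12 = (s + 3)(s + 4).
Hence p(s) = (s + 2) (s + 3) (s + 4), with roots -4, -3, -2.
The eigenvalues -4, -3, -2 are distinct and real, so A is diagonalisable and x(t) = e^{At} x(0) = V diag(e^{λ_i t}) V^{-1} x(0), where the columns of V are the eigenvectors.
λ = -4: A - (-4)I = [[1, -1, 0], [0, -2, -2], [0, 4, 4]]. v must be orthogonal to every row; (row 1) × (row 2) = [2, 2, -2], so take v_1 = [1, 1, -1]^T.
λ = -3: A - (-3)I = [[0, -1, 0], [0, -3, -2], [0, 4, 3]]. v must be orthogonal to every row; (row 1) × (row 2) = [2, 0, 0], so take v_2 = [1, 0, 0]^T.
λ = -2: A - (-2)I = [[-1, -1, 0], [0, -4, -2], [0, 4, 2]]. v must be orthogonal to every row; (row 1) × (row 2) = [2, -2, 4], so take v_3 = [1, -1, 2]^T.
V = [v_1 v_2 v_3] = [[1, 1, 1], [1, 0, -1], [-1, 0, 2]] has det V = -1, so V^{-1} = adj(V)/det V = [[0, 2, 1], [1, -3, -2], [0, 1, 1]].
Modal coordinates z(0) = V^{-1} x(0): 0·2 + 2·1 + 1·(-2) = 0; 1·2 + (-3)·1 + (-2)·(-2) = 3; 0·2 + 1·1 + 1·(-2) = -1; so z(0) = [0, 3, -1]^T.
x_2(t) = Σ_i (v_i)_2 · z_i(0) · e^{λ_i t} (row 2 of V times the modal terms).
x_2(0.4) = 1·0·e^{-4·0.4} + 0·3·e^{-3·0.4} + (-1)·(-1)·e^{-2·0.4} = 0·0.201897 + 0·0.301194 + 1·0.449329 = 0.4493.

0.4493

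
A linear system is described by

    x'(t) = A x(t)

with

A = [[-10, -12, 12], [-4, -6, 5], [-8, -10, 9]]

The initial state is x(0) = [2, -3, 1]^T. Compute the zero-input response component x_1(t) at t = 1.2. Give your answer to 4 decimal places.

det(sI - A) = s^3 - (tr A)s^2 + (M11 + M22 + M33)s - det A, where Mii is the 2×2 principal minor of A obtained by deleting row i and column i.
tr A = (-10) + (-6) + 9 = -7; M11 = (-6)·9 - 5·(-10) = -54 - (-50) = -4; M22 = (-10)·9 - 12·(-8) = -90 - (-96) = 6; M33 = (-10)·(-6) - (-12)·(-4) = 60 - 48 = 12; sum of minors = 14.
det A = (-10)·((-6)·9 - 5·(-10)) - (-12)·((-4)·9 - 5·(-8)) + 12·((-4)·(-10) - (-6)·(-8)) = (-10)·(-4) - (-12)·4 + 12·(-8) = -8.
So p(s) = det(sI - A) = s^3 + 7s^2 + 14s + 8.
Rational-root test: any integer root divides 8. Testing small divisors, s = -1 works: p(-1) = -1 + 7 + (-14) + 8 = 0, so (s + 1) is a factor.
Dividing, p(s) = (s + 1)(s^2 + 6s + 8).
Factor s^2 + 6s + 8: two numbers with sum -6 and product 8 are -2 and -4, so s^2 + 6s + 8 = (s + 2)(s + 4).
Hence p(s) = (s + 1) (s + 2) (s + 4), with roots -4, -2, -1.
The eigenvalues -4, -2, -1 are distinct and real, so A is diagonalisable and x(t) = e^{At} x(0) = V diag(e^{λ_i t}) V^{-1} x(0), where the columns of V are the eigenvectors.
λ = -4: A - (-4)I = [[-6, -12, 12], [-4, -2, 5], [-8, -10, 13]]. v must be orthogonal to every row; (row 1) × (row 2) = [-36, -18, -36], so take v_1 = [2, 1, 2]^T.
λ = -2: A - (-2)I = [[-8, -12, 12], [-4, -4, 5], [-8, -10, 11]]. v must be orthogonal to every row; (row 1) × (row 2) = [-12, -8, -16], so take v_2 = [-3, -2, -4]^T.
λ = -1: A - (-1)I = [[-9, -12, 12], [-4, -5, 5], [-8, -10, 10]]. v must be orthogonal to every row; (row 1) × (row 2) = [0, -3, -3], so take v_3 = [0, -1, -1]^T.
V = [v_1 v_2 v_3] = [[2, -3, 0], [1, -2, -1], [2, -4, -1]] has det V = -1, so V^{-1} = adj(V)/det V = [[2, 3, -3], [1, 2, -2], [0, -2, 1]].
Modal coordinates z(0) = V^{-1} x(0): 2·2 + 3·(-3) + (-3)·1 = -8; 1·2 + 2·(-3) + (-2)·1 = -6; 0·2 + (-2)·(-3) + 1·1 = 7; so z(0) = [-8, -6, 7]^T.
x_1(t) = Σ_i (v_i)_1 · z_i(0) · e^{λ_i t} (row 1 of V times the modal terms).
x_1(1.2) = 2·(-8)·e^{-4·1.2} + (-3)·(-6)·e^{-2·1.2} + 0·7·e^{-1·1.2} = (-16)·0.008230 + 18·0.090718 + 0·0.301194 = 1.5012.

1.5012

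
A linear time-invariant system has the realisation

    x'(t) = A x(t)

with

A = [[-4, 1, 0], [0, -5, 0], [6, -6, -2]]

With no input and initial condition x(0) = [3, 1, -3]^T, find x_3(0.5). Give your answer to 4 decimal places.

det(sI - A) = s^3 - (tr A)s^2 + (M11 + M22 + M33)s - det A, where Mii is the 2×2 principal minor of A obtained by deleting row i and column i.
tr A = (-4) + (-5) + (-2) = -11; M11 = (-5)·(-2) - 0·(-6) = 10 - 0 = 10; M22 = (-4)·(-2) - 0·6 = 8 - 0 = 8; M33 = (-4)·(-5) - 1·0 = 20 - 0 = 20; sum of minors = 38.
det A = (-4)·((-5)·(-2) - 0·(-6)) - 1·(0·(-2) - 0·6) + 0·(0·(-6) - (-5)·6) = (-4)·10 - 1·0 + 0·30 = -40.
So p(s) = det(sI - A) = s^3 + 11s^2 + 38s + 40.
Rational-root test: any integer root divides 40. Testing small divisors, s = -2 works: p(-2) = -8 + 44 + (-76) + 40 = 0, so (s + 2) is a factor.
Dividing, p(s) = (s + 2)(s^2 + 9s + 20).
Factor s^2 + 9s + 20: two numbers with sum -9 and product 20 are -4 and -5, so s^2 + 9s + 20 = (s + 4)(s + 5).
Hence p(s) = (s + 2) (s + 4) (s + 5), with roots -5, -4, -2.
The eigenvalues -5, -4, -2 are distinct and real, so A is diagonalisable and x(t) = e^{At} x(0) = V diag(e^{λ_i t}) V^{-1} x(0), where the columns of V are the eigenvectors.
λ = -5: A - (-5)I = [[1, 1, 0], [0, 0, 0], [6, -6, 3]]. v must be orthogonal to every row; (row 1) × (row 3) = [3, -3, -12], so take v_1 = [-1, 1, 4]^T.
λ = -4: A - (-4)I = [[0, 1, 0], [0, -1, 0], [6, -6, 2]]. v must be orthogonal to every row; (row 1) × (row 3) = [2, 0, -6], so take v_2 = [1, 0, -3]^T.
λ = -2: A - (-2)I = [[-2, 1, 0], [0, -3, 0], [6, -6, 0]]. v must be orthogonal to every row; (row 1) × (row 2) = [0, 0, 6], so take v_3 = [0, 0, 1]^T.
V = [v_1 v_2 v_3] = [[-1, 1, 0], [1, 0, 0], [4, -3, 1]] has det V = -1, so V^{-1} = adj(V)/det V = [[0, 1, 0], [1, 1, 0], [3, -1, 1]].
Modal coordinates z(0) = V^{-1} x(0): 0·3 + 1·1 + 0·(-3) = 1; 1·3 + 1·1 + 0·(-3) = 4; 3·3 + (-1)·1 + 1·(-3) = 5; so z(0) = [1, 4, 5]^T.
x_3(t) = Σ_i (v_i)_3 · z_i(0) · e^{λ_i t} (row 3 of V times the modal terms).
x_3(0.5) = 4·1·e^{-5·0.5} + (-3)·4·e^{-4·0.5} + 1·5·e^{-2·0.5} = 4·0.082085 + (-12)·0.135335 + 5·0.367879 = 0.5437.

0.5437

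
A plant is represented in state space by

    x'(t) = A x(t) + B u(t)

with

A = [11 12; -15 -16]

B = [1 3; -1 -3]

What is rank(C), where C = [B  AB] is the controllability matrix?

AB = [[-1, -3], [1, 3]]
Controllability matrix C = [B  AB] = [[1, 3, -1, -3], [-1, -3, 1, 3]]
Every column of C is a scalar multiple of column 1 = [1, -1] (multipliers 1, 3, -1, -3), so the columns span a one-dimensional space.
C ≠ 0, hence rank(C) = 1.
rank(C) = 1 < n = 2, so the pair (A, B) is not completely controllable.

1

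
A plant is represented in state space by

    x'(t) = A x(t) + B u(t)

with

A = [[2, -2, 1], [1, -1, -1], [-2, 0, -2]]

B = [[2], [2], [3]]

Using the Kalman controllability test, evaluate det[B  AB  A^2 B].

274

AB = [[3], [-3], [-10]]
A^2B = [[2], [16], [14]]
Controllability matrix C = [B  AB  A^2B] = [[2, 3, 2], [2, -3, 16], [3, -10, 14]]
Expanding along the first row, det(C) = 2·((-3)·14 - 16·(-10)) - 3·(2·14 - 16·3) + 2·(2·(-10) - (-3)·3) = 2·118 - 3·(-20) + 2·(-11) = 274
Since det(C) ≠ 0, rank(C) = 3 and the system is completely controllable.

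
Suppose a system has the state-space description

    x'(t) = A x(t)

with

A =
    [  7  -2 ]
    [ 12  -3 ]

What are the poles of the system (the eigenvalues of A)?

det(sI - A) = s^2 - (tr A)s + det A, with tr A = 7 + (-3) = 4 and det A = 7·(-3) - (-2)·12 = -21 - (-24) = 3.
So p(s) = det(sI - A) = s^2 - 4s + 3.
Factor s^2 - 4s + 3: two numbers with sum 4 and product 3 are 3 and 1, so s^2 - 4s + 3 = (s - 3)(s - 1).
Hence p(s) = (s - 3) (s - 1), with roots 1, 3.
At least one eigenvalue has non-negative real part, so the system is not asymptotically stable.

1, 3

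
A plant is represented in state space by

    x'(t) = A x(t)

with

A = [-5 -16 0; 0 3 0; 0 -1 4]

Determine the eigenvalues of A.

-5, 3, 4

det(sI - A) = s^3 - (tr A)s^2 + (M11 + M22 + M33)s - det A, where Mii is the 2×2 principal minor of A obtained by deleting row i and column i.
tr A = (-5) + 3 + 4 = 2; M11 = 3·4 - 0·(-1) = 12 - 0 = 12; M22 = (-5)·4 - 0·0 = -20 - 0 = -20; M33 = (-5)·3 - (-16)·0 = -15 - 0 = -15; sum of minors = -23.
det A = (-5)·(3·4 - 0·(-1)) - (-16)·(0·4 - 0·0) + 0·(0·(-1) - 3·0) = (-5)·12 - (-16)·0 + 0·0 = -60.
So p(s) = det(sI - A) = s^3 - 2s^2 - 23s + 60.
Rational-root test: any integer root divides 60. Testing small divisors, s = 3 works: p(3) = 27 + (-18) + (-69) + 60 = 0, so (s - 3) is a factor.
Dividing, p(s) = (s - 3)(s^2 + s - 20).
Factor s^2 + s - 20: two numbers with sum -1 and product -20 are 4 and -5, so s^2 + s - 20 = (s - 4)(s + 5).
Hence p(s) = (s - 4) (s - 3) (s + 5), with roots -5, 3, 4.
At least one eigenvalue has non-negative real part, so the system is not asymptotically stable.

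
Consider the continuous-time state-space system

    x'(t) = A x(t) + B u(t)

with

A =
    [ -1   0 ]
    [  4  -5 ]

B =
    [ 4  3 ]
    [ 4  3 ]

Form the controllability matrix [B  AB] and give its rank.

AB = [[-4, -3], [-4, -3]]
Controllability matrix C = [B  AB] = [[4, 3, -4, -3], [4, 3, -4, -3]]
Every column of C is a scalar multiple of column 1 = [4, 4] (multipliers 1, 3/4, -1, -3/4), so the columns span a one-dimensional space.
C ≠ 0, hence rank(C) = 1.
rank(C) = 1 < n = 2, so the pair (A, B) is not completely controllable.

1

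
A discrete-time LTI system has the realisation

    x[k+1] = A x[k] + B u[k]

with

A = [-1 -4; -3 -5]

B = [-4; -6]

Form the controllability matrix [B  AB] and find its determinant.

0

AB = [[28], [42]]
Controllability matrix C = [B  AB] = [[-4, 28], [-6, 42]]
det(C) = (-4)·42 - 28·(-6) = -168 - (-168) = 0
Since det(C) = 0, rank(C) < 2 and the system is not completely controllable.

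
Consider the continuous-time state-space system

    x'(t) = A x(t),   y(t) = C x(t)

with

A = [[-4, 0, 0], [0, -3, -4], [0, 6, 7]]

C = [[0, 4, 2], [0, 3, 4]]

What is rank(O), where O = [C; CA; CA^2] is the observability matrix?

CA = [[0, 0, -2], [0, 15, 16]]
CA^2 = [[0, -12, -14], [0, 51, 52]]
Observability matrix O = [C; CA; CA^2] = [[0, 4, 2], [0, 3, 4], [0, 0, -2], [0, 15, 16], [0, -12, -14], [0, 51, 52]]
Column 1 of O is identically zero, so rank(O) ≤ 2.
The 2×2 minor from rows 1, 2, columns 2, 3 is 4·4 - 2·3 = 16 - 6 = 10 ≠ 0, so rank(O) = 2.
rank(O) = 2 < n = 3, so the pair (A, C) is not completely observable.

2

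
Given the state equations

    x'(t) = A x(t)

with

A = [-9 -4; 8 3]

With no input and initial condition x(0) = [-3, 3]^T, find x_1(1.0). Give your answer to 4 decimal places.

det(sI - A) = s^2 - (tr A)s + det A, with tr A = (-9) + 3 = -6 and det A = (-9)·3 - (-4)·8 = -27 - (-32) = 5.
So p(s) = det(sI - A) = s^2 + 6s + 5.
Factor s^2 + 6s + 5: two numbers with sum -6 and product 5 are -1 and -5, so s^2 + 6s + 5 = (s + 1)(s + 5).
Hence p(s) = (s + 1) (s + 5), with roots -5, -1.
The eigenvalues -5, -1 are distinct and real, so A is diagonalisable and x(t) = e^{At} x(0) = V diag(e^{λ_i t}) V^{-1} x(0), where the columns of V are the eigenvectors.
λ = -5: A - (-5)I = [[-4, -4], [8, 8]]. Row 1 gives (-4)·v1 + (-4)·v2 = 0, so take v_1 = [1, -1]^T.
λ = -1: A - (-1)I = [[-8, -4], [8, 4]]. Row 1 gives (-8)·v1 + (-4)·v2 = 0, so take v_2 = [-1, 2]^T.
V = [v_1 v_2] = [[1, -1], [-1, 2]] has det V = 1, so V^{-1} = adj(V)/det V = [[2, 1], [1, 1]].
Modal coordinates z(0) = V^{-1} x(0): 2·(-3) + 1·3 = -3; 1·(-3) + 1·3 = 0; so z(0) = [-3, 0]^T.
x_1(t) = Σ_i (v_i)_1 · z_i(0) · e^{λ_i t} (row 1 of V times the modal terms).
x_1(1.0) = 1·(-3)·e^{-5·1.0} + (-1)·0·e^{-1·1.0} = (-3)·0.006738 + 0·0.367879 = -0.0202.

-0.0202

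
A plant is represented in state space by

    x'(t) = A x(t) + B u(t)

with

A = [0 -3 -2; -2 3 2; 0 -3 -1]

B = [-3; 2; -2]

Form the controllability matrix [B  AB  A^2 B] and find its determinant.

AB = [[-2], [8], [-4]]
A^2B = [[-16], [20], [-20]]
Controllability matrix C = [B  AB  A^2B] = [[-3, -2, -16], [2, 8, 20], [-2, -4, -20]]
Expanding along the first row, det(C) = (-3)·(8·(-20) - 20·(-4)) - (-2)·(2·(-20) - 20·(-2)) + (-16)·(2·(-4) - 8·(-2)) = (-3)·(-80) - (-2)·0 + (-16)·8 = 112
Since det(C) ≠ 0, rank(C) = 3 and the system is completely controllable.

112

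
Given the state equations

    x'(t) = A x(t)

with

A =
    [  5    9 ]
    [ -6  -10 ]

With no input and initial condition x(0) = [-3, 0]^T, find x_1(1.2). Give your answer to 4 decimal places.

det(sI - A) = s^2 - (tr A)s + det A, with tr A = 5 + (-10) = -5 and det A = 5·(-10) - 9·(-6) = -50 - (-54) = 4.
So p(s) = det(sI - A) = s^2 + 5s + 4.
Factor s^2 + 5s + 4: two numbers with sum -5 and product 4 are -1 and -4, so s^2 + 5s + 4 = (s + 1)(s + 4).
Hence p(s) = (s + 1) (s + 4), with roots -4, -1.
The eigenvalues -4, -1 are distinct and real, so A is diagonalisable and x(t) = e^{At} x(0) = V diag(e^{λ_i t}) V^{-1} x(0), where the columns of V are the eigenvectors.
λ = -4: A - (-4)I = [[9, 9], [-6, -6]]. Row 1 gives 9·v1 + 9·v2 = 0, so take v_1 = [-1, 1]^T.
λ = -1: A - (-1)I = [[6, 9], [-6, -9]]. Row 1 gives 6·v1 + 9·v2 = 0, so take v_2 = [3, -2]^T.
V = [v_1 v_2] = [[-1, 3], [1, -2]] has det V = -1, so V^{-1} = adj(V)/det V = [[2, 3], [1, 1]].
Modal coordinates z(0) = V^{-1} x(0): 2·(-3) + 3·0 = -6; 1·(-3) + 1·0 = -3; so z(0) = [-6, -3]^T.
x_1(t) = Σ_i (v_i)_1 · z_i(0) · e^{λ_i t} (row 1 of V times the modal terms).
x_1(1.2) = (-1)·(-6)·e^{-4·1.2} + 3·(-3)·e^{-1·1.2} = 6·0.008230 + (-9)·0.301194 = -2.6614.

-2.6614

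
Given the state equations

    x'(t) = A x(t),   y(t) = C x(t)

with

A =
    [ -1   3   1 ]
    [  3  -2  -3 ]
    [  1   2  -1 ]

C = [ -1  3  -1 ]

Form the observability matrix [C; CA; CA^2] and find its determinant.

CA = [[9, -11, -9]]
CA^2 = [[-51, 31, 51]]
Observability matrix O = [C; CA; CA^2] = [[-1, 3, -1], [9, -11, -9], [-51, 31, 51]]
Expanding along the first row, det(O) = (-1)·((-11)·51 - (-9)·31) - 3·(9·51 - (-9)·(-51)) + (-1)·(9·31 - (-11)·(-51)) = (-1)·(-282) - 3·0 + (-1)·(-282) = 564
Since det(O) ≠ 0, rank(O) = 3 and the system is completely observable.

564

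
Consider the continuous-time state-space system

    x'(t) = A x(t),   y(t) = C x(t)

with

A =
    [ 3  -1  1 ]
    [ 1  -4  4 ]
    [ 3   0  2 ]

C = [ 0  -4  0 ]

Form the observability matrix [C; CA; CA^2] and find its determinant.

CA = [[-4, 16, -16]]
CA^2 = [[-44, -60, 28]]
Observability matrix O = [C; CA; CA^2] = [[0, -4, 0], [-4, 16, -16], [-44, -60, 28]]
Expanding along the first row, det(O) = 0·(16·28 - (-16)·(-60)) - (-4)·((-4)·28 - (-16)·(-44)) + 0·((-4)·(-60) - 16·(-44)) = 0·(-512) - (-4)·(-816) + 0·944 = -3264
Since det(O) ≠ 0, rank(O) = 3 and the system is completely observable.

-3264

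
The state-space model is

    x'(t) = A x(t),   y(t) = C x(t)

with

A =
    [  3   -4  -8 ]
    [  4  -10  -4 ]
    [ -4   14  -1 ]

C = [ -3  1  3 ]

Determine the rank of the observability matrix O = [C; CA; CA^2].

CA = [[-17, 44, 17]]
CA^2 = [[57, -134, -57]]
Observability matrix O = [C; CA; CA^2] = [[-3, 1, 3], [-17, 44, 17], [57, -134, -57]]
The columns c1, c2, c3 of O are linearly dependent: c1 + c3 = 0 (check each entry), so rank(O) ≤ 2.
The 2×2 minor from rows 1, 2, columns 1, 2 is (-3)·44 - 1·(-17) = -132 - (-17) = -115 ≠ 0, so rank(O) = 2.
rank(O) = 2 < n = 3, so the pair (A, C) is not completely observable.

2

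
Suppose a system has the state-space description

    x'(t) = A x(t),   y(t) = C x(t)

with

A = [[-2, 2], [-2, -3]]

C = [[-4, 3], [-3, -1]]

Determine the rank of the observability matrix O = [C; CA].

2

CA = [[2, -17], [8, -3]]
Observability matrix O = [C; CA] = [[-4, 3], [-3, -1], [2, -17], [8, -3]]
Take the 2×2 submatrix of O formed by rows 1, 2: [[-4, 3], [-3, -1]]. Its determinant is (-4)·(-1) - 3·(-3) = 4 - (-9) = 13 ≠ 0.
So rank(O) ≥ 2; since O has 2 columns, rank(O) = 2.
rank(O) = 2 = n, so the pair (A, C) is completely observable.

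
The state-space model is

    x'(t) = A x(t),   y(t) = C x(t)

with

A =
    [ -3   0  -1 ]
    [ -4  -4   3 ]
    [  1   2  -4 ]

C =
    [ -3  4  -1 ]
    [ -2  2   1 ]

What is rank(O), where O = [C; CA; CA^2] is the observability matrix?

3

CA = [[-8, -18, 19], [-1, -6, 4]]
CA^2 = [[115, 110, -122], [31, 32, -33]]
Observability matrix O = [C; CA; CA^2] = [[-3, 4, -1], [-2, 2, 1], [-8, -18, 19], [-1, -6, 4], [115, 110, -122], [31, 32, -33]]
Take the 3×3 submatrix of O formed by rows 1, 2, 3: [[-3, 4, -1], [-2, 2, 1], [-8, -18, 19]]. Its determinant is (-3)·(2·19 - 1·(-18)) - 4·((-2)·19 - 1·(-8)) + (-1)·((-2)·(-18) - 2·(-8)) = (-3)·56 - 4·(-30) + (-1)·52 = -100 ≠ 0.
So rank(O) ≥ 3; since O has 3 columns, rank(O) = 3.
rank(O) = 3 = n, so the pair (A, C) is completely observable.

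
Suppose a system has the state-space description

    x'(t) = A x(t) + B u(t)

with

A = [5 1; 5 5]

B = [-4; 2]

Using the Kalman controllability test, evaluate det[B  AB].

76

AB = [[-18], [-10]]
Controllability matrix C = [B  AB] = [[-4, -18], [2, -10]]
det(C) = (-4)·(-10) - (-18)·2 = 40 - (-36) = 76
Since det(C) ≠ 0, rank(C) = 2 and the system is completely controllable.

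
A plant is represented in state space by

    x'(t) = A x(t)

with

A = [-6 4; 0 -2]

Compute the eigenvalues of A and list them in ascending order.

det(sI - A) = s^2 - (tr A)s + det A, with tr A = (-6) + (-2) = -8 and det A = (-6)·(-2) - 4·0 = 12 - 0 = 12.
So p(s) = det(sI - A) = s^2 + 8s + 12.
Factor s^2 + 8s + 12: two numbers with sum -8 and product 12 are -2 and -6, so s^2 + 8s + 12 = (s + 2)(s + 6).
Hence p(s) = (s + 2) (s + 6), with roots -6, -2.
All eigenvalues have negative real part, so the system is asymptotically stable.

-6, -2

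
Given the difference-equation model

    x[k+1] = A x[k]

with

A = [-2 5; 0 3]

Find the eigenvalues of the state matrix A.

-2, 3

det(zI - A) = z^2 - (tr A)z + det A, with tr A = (-2) + 3 = 1 and det A = (-2)·3 - 5·0 = -6 - 0 = -6.
So p(z) = det(zI - A) = z^2 - z - 6.
Factor z^2 - z - 6: two numbers with sum 1 and product -6 are 3 and -2, so z^2 - z - 6 = (z - 3)(z + 2).
Hence p(z) = (z - 3) (z + 2), with roots -2, 3.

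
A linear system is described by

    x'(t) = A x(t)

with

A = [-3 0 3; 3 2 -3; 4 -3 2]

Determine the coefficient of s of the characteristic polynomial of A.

-29

Expand det(sI - A) for the 3×3 matrix.
p(s) = s^3 - s^2 - 29s + 36.
(Check: constant term = det(-A) = (-1)^3 det A = 36; coefficient of s^2 = -tr A = -1.)
The coefficient of s is -29.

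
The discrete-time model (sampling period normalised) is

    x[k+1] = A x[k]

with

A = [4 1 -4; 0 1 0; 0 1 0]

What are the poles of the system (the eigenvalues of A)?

det(zI - A) = z^3 - (tr A)z^2 + (M11 + M22 + M33)z - det A, where Mii is the 2×2 principal minor of A obtained by deleting row i and column i.
tr A = 4 + 1 + 0 = 5; M11 = 1·0 - 0·1 = 0 - 0 = 0; M22 = 4·0 - (-4)·0 = 0 - 0 = 0; M33 = 4·1 - 1·0 = 4 - 0 = 4; sum of minors = 4.
det A = 4·(1·0 - 0·1) - 1·(0·0 - 0·0) + (-4)·(0·1 - 1·0) = 4·0 - 1·0 + (-4)·0 = 0.
So p(z) = det(zI - A) = z^3 - 5z^2 + 4z.
The constant term is 0, so p(z) = z(z^2 - 5z + 4).
Factor z^2 - 5z + 4: two numbers with sum 5 and product 4 are 4 and 1, so z^2 - 5z + 4 = (z - 4)(z - 1).
Hence p(z) = z (z - 4) (z - 1), with roots 0, 1, 4.

0, 1, 4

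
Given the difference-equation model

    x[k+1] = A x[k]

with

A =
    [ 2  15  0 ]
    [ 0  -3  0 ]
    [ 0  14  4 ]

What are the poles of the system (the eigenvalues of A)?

-3, 2, 4

det(zI - A) = z^3 - (tr A)z^2 + (M11 + M22 + M33)z - det A, where Mii is the 2×2 principal minor of A obtained by deleting row i and column i.
tr A = 2 + (-3) + 4 = 3; M11 = (-3)·4 - 0·14 = -12 - 0 = -12; M22 = 2·4 - 0·0 = 8 - 0 = 8; M33 = 2·(-3) - 15·0 = -6 - 0 = -6; sum of minors = -10.
det A = 2·((-3)·4 - 0·14) - 15·(0·4 - 0·0) + 0·(0·14 - (-3)·0) = 2·(-12) - 15·0 + 0·0 = -24.
So p(z) = det(zI - A) = z^3 - 3z^2 - 10z + 24.
Rational-root test: any integer root divides 24. Testing small divisors, z = 2 works: p(2) = 8 + (-12) + (-20) + 24 = 0, so (z - 2) is a factor.
Dividing, p(z) = (z - 2)(z^2 - z - 12).
Factor z^2 - z - 12: two numbers with sum 1 and product -12 are 4 and -3, so z^2 - z - 12 = (z - 4)(z + 3).
Hence p(z) = (z - 4) (z - 2) (z + 3), with roots -3, 2, 4.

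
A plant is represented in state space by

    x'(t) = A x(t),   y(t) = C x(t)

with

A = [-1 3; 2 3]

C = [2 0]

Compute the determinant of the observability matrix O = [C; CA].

12

CA = [[-2, 6]]
Observability matrix O = [C; CA] = [[2, 0], [-2, 6]]
det(O) = 2·6 - 0·(-2) = 12 - 0 = 12
Since det(O) ≠ 0, rank(O) = 2 and the system is completely observable.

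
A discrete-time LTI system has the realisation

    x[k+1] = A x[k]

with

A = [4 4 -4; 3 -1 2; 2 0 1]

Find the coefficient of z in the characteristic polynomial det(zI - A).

Expand det(zI - A) for the 3×3 matrix.
p(z) = z^3 - 4z^2 - 5z + 8.
(Check: constant term = det(-A) = (-1)^3 det A = 8; coefficient of z^2 = -tr A = -4.)
The coefficient of z is -5.

-5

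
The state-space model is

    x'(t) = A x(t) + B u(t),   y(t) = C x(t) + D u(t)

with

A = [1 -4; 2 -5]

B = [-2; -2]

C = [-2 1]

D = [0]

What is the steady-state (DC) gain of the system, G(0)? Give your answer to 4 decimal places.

0.6667

G(0) = C(-A)^{-1}B + D = -C A^{-1} B + D.
det A = 3, so A^{-1} = (1/3)·adj(A) = [[-5/3, 4/3], [-2/3, 1/3]]
A^{-1} B = [2/3, 2/3]^T
C A^{-1} B = -2/3
G(0) = D - C A^{-1} B = 0 - (-2/3) = 2/3 ≈ 0.6667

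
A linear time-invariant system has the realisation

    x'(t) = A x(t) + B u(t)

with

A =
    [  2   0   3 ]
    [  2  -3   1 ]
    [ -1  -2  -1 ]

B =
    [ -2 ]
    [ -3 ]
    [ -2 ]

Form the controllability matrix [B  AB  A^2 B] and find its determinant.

AB = [[-10], [3], [10]]
A^2B = [[10], [-19], [-6]]
Controllability matrix C = [B  AB  A^2B] = [[-2, -10, 10], [-3, 3, -19], [-2, 10, -6]]
Expanding along the first row, det(C) = (-2)·(3·(-6) - (-19)·10) - (-10)·((-3)·(-6) - (-19)·(-2)) + 10·((-3)·10 - 3·(-2)) = (-2)·172 - (-10)·(-20) + 10·(-24) = -784
Since det(C) ≠ 0, rank(C) = 3 and the system is completely controllable.

-784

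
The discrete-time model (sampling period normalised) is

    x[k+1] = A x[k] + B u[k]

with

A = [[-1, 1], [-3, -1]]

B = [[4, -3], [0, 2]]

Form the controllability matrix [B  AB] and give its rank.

AB = [[-4, 5], [-12, 7]]
Controllability matrix C = [B  AB] = [[4, -3, -4, 5], [0, 2, -12, 7]]
Take the 2×2 submatrix of C formed by columns 1, 2: [[4, -3], [0, 2]]. Its determinant is 4·2 - (-3)·0 = 8 - 0 = 8 ≠ 0.
So rank(C) ≥ 2; since C has 2 rows, rank(C) = 2.
rank(C) = 2 = n, so the pair (A, B) is completely controllable.

2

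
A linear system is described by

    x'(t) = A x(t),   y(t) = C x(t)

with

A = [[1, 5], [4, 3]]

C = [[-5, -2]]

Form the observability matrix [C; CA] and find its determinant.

CA = [[-13, -31]]
Observability matrix O = [C; CA] = [[-5, -2], [-13, -31]]
det(O) = (-5)·(-31) - (-2)·(-13) = 155 - 26 = 129
Since det(O) ≠ 0, rank(O) = 2 and the system is completely observable.

129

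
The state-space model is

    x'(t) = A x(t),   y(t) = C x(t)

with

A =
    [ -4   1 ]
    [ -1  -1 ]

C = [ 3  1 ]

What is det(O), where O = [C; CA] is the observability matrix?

19

CA = [[-13, 2]]
Observability matrix O = [C; CA] = [[3, 1], [-13, 2]]
det(O) = 3·2 - 1·(-13) = 6 - (-13) = 19
Since det(O) ≠ 0, rank(O) = 2 and the system is completely observable.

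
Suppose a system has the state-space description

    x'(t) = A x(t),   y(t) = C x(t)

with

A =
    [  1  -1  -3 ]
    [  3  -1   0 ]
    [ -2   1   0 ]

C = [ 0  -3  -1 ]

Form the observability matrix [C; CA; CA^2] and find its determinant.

-408

CA = [[-7, 2, 0]]
CA^2 = [[-1, 5, 21]]
Observability matrix O = [C; CA; CA^2] = [[0, -3, -1], [-7, 2, 0], [-1, 5, 21]]
Expanding along the first row, det(O) = 0·(2·21 - 0·5) - (-3)·((-7)·21 - 0·(-1)) + (-1)·((-7)·5 - 2·(-1)) = 0·42 - (-3)·(-147) + (-1)·(-33) = -408
Since det(O) ≠ 0, rank(O) = 3 and the system is completely observable.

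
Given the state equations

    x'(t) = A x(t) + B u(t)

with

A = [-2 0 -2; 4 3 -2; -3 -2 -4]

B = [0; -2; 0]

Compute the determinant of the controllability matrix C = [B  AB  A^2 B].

64

AB = [[0], [-6], [4]]
A^2B = [[-8], [-26], [-4]]
Controllability matrix C = [B  AB  A^2B] = [[0, 0, -8], [-2, -6, -26], [0, 4, -4]]
Expanding along the first row, det(C) = 0·((-6)·(-4) - (-26)·4) - 0·((-2)·(-4) - (-26)·0) + (-8)·((-2)·4 - (-6)·0) = 0·128 - 0·8 + (-8)·(-8) = 64
Since det(C) ≠ 0, rank(C) = 3 and the system is completely controllable.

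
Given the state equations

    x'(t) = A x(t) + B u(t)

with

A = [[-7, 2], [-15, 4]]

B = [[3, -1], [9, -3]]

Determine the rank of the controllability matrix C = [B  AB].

AB = [[-3, 1], [-9, 3]]
Controllability matrix C = [B  AB] = [[3, -1, -3, 1], [9, -3, -9, 3]]
Every column of C is a scalar multiple of column 1 = [3, 9] (multipliers 1, -1/3, -1, 1/3), so the columns span a one-dimensional space.
C ≠ 0, hence rank(C) = 1.
rank(C) = 1 < n = 2, so the pair (A, B) is not completely controllable.

1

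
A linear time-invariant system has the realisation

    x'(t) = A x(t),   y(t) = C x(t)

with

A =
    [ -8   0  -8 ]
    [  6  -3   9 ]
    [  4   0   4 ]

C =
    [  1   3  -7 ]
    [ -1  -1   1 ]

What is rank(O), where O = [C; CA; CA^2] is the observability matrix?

CA = [[-18, -9, -9], [6, 3, 3]]
CA^2 = [[54, 27, 27], [-18, -9, -9]]
Observability matrix O = [C; CA; CA^2] = [[1, 3, -7], [-1, -1, 1], [-18, -9, -9], [6, 3, 3], [54, 27, 27], [-18, -9, -9]]
The columns c1, c2, c3 of O are linearly dependent: -2·c1 + 3·c2 + c3 = 0 (check each entry), so rank(O) ≤ 2.
The 2×2 minor from rows 1, 2, columns 1, 2 is 1·(-1) - 3·(-1) = -1 - (-3) = 2 ≠ 0, so rank(O) = 2.
rank(O) = 2 < n = 3, so the pair (A, C) is not completely observable.

2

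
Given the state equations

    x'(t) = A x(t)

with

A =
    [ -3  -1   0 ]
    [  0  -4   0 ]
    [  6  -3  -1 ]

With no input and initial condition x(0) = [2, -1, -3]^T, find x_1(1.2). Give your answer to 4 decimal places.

det(sI - A) = s^3 - (tr A)s^2 + (M11 + M22 + M33)s - det A, where Mii is the 2×2 principal minor of A obtained by deleting row i and column i.
tr A = (-3) + (-4) + (-1) = -8; M11 = (-4)·(-1) - 0·(-3) = 4 - 0 = 4; M22 = (-3)·(-1) - 0·6 = 3 - 0 = 3; M33 = (-3)·(-4) - (-1)·0 = 12 - 0 = 12; sum of minors = 19.
det A = (-3)·((-4)·(-1) - 0·(-3)) - (-1)·(0·(-1) - 0·6) + 0·(0·(-3) - (-4)·6) = (-3)·4 - (-1)·0 + 0·24 = -12.
So p(s) = det(sI - A) = s^3 + 8s^2 + 19s + 12.
Rational-root test: any integer root divides 12. Testing small divisors, s = -1 works: p(-1) = -1 + 8 + (-19) + 12 = 0, so (s + 1) is a factor.
Dividing, p(s) = (s + 1)(s^2 + 7s + 12).
Factor s^2 + 7s + 12: two numbers with sum -7 and product 12 are -3 and -4, so s^2 + 7s + 12 = (s + 3)(s + 4).
Hence p(s) = (s + 1) (s + 3) (s + 4), with roots -4, -3, -1.
The eigenvalues -4, -3, -1 are distinct and real, so A is diagonalisable and x(t) = e^{At} x(0) = V diag(e^{λ_i t}) V^{-1} x(0), where the columns of V are the eigenvectors.
λ = -4: A - (-4)I = [[1, -1, 0], [0, 0, 0], [6, -3, 3]]. v must be orthogonal to every row; (row 1) × (row 3) = [-3, -3, 3], so take v_1 = [1, 1, -1]^T.
λ = -3: A - (-3)I = [[0, -1, 0], [0, -1, 0], [6, -3, 2]]. v must be orthogonal to every row; (row 1) × (row 3) = [-2, 0, 6], so take v_2 = [-1, 0, 3]^T.
λ = -1: A - (-1)I = [[-2, -1, 0], [0, -3, 0], [6, -3, 0]]. v must be orthogonal to every row; (row 1) × (row 2) = [0, 0, 6], so take v_3 = [0, 0, 1]^T.
V = [v_1 v_2 v_3] = [[1, -1, 0], [1, 0, 0], [-1, 3, 1]] has det V = 1, so V^{-1} = adj(V)/det V = [[0, 1, 0], [-1, 1, 0], [3, -2, 1]].
Modal coordinates z(0) = V^{-1} x(0): 0·2 + 1·(-1) + 0·(-3) = -1; (-1)·2 + 1·(-1) + 0·(-3) = -3; 3·2 + (-2)·(-1) + 1·(-3) = 5; so z(0) = [-1, -3, 5]^T.
x_1(t) = Σ_i (v_i)_1 · z_i(0) · e^{λ_i t} (row 1 of V times the modal terms).
x_1(1.2) = 1·(-1)·e^{-4·1.2} + (-1)·(-3)·e^{-3·1.2} + 0·5·e^{-1·1.2} = (-1)·0.008230 + 3·0.027324 + 0·0.301194 = 0.0737.

0.0737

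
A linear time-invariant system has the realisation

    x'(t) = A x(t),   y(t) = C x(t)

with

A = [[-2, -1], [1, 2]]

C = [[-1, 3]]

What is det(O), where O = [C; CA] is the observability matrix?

CA = [[5, 7]]
Observability matrix O = [C; CA] = [[-1, 3], [5, 7]]
det(O) = (-1)·7 - 3·5 = -7 - 15 = -22
Since det(O) ≠ 0, rank(O) = 2 and the system is completely observable.

-22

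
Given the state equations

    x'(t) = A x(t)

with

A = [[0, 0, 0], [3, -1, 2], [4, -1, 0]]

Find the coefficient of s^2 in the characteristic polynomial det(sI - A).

1

Expand det(sI - A) for the 3×3 matrix.
p(s) = s^3 + s^2 + 2s.
(Check: constant term = det(-A) = (-1)^3 det A = 0; coefficient of s^2 = -tr A = 1.)
The coefficient of s^2 is 1.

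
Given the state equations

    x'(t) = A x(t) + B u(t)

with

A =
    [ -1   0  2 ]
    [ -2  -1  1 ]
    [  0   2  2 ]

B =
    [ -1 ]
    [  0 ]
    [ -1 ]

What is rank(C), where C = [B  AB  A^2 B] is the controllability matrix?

2

AB = [[-1], [1], [-2]]
A^2B = [[-3], [-1], [-2]]
Controllability matrix C = [B  AB  A^2B] = [[-1, -1, -3], [0, 1, -1], [-1, -2, -2]]
The rows r1, r2, r3 of C are linearly dependent: -r1 + r2 + r3 = 0 (check each entry), so rank(C) ≤ 2.
The 2×2 minor from rows 1, 2, columns 1, 2 is (-1)·1 - (-1)·0 = -1 - 0 = -1 ≠ 0, so rank(C) = 2.
rank(C) = 2 < n = 3, so the pair (A, B) is not completely controllable.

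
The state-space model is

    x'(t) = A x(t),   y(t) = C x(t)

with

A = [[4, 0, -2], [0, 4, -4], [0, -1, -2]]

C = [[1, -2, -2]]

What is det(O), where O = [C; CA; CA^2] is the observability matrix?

92

CA = [[4, -6, 10]]
CA^2 = [[16, -34, -4]]
Observability matrix O = [C; CA; CA^2] = [[1, -2, -2], [4, -6, 10], [16, -34, -4]]
Expanding along the first row, det(O) = 1·((-6)·(-4) - 10·(-34)) - (-2)·(4·(-4) - 10·16) + (-2)·(4·(-34) - (-6)·16) = 1·364 - (-2)·(-176) + (-2)·(-40) = 92
Since det(O) ≠ 0, rank(O) = 3 and the system is completely observable.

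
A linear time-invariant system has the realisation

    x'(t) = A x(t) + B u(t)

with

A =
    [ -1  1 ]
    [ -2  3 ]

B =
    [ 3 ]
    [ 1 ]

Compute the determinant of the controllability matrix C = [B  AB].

-7

AB = [[-2], [-3]]
Controllability matrix C = [B  AB] = [[3, -2], [1, -3]]
det(C) = 3·(-3) - (-2)·1 = -9 - (-2) = -7
Since det(C) ≠ 0, rank(C) = 2 and the system is completely controllable.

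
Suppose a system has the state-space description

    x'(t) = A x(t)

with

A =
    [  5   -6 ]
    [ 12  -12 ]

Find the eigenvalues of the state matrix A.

det(sI - A) = s^2 - (tr A)s + det A, with tr A = 5 + (-12) = -7 and det A = 5·(-12) - (-6)·12 = -60 - (-72) = 12.
So p(s) = det(sI - A) = s^2 + 7s + 12.
Factor s^2 + 7s + 12: two numbers with sum -7 and product 12 are -3 and -4, so s^2 + 7s + 12 = (s + 3)(s + 4).
Hence p(s) = (s + 3) (s + 4), with roots -4, -3.
All eigenvalues have negative real part, so the system is asymptotically stable.

-4, -3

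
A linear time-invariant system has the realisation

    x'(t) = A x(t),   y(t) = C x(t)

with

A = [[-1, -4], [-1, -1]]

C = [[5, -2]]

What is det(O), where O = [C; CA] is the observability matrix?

CA = [[-3, -18]]
Observability matrix O = [C; CA] = [[5, -2], [-3, -18]]
det(O) = 5·(-18) - (-2)·(-3) = -90 - 6 = -96
Since det(O) ≠ 0, rank(O) = 2 and the system is completely observable.

-96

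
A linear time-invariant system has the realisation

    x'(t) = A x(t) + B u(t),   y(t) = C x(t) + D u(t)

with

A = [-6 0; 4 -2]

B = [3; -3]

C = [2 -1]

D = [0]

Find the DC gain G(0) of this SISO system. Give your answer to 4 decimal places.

G(0) = C(-A)^{-1}B + D = -C A^{-1} B + D.
det A = 12, so A^{-1} = (1/12)·adj(A) = [[-1/6, 0], [-1/3, -1/2]]
A^{-1} B = [-1/2, 1/2]^T
C A^{-1} B = -3/2
G(0) = D - C A^{-1} B = 0 - (-3/2) = 3/2 ≈ 1.5000

1.5000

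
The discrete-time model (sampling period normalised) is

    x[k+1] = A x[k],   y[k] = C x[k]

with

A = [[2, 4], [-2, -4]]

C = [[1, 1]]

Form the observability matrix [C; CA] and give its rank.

1

CA = [[0, 0]]
Observability matrix O = [C; CA] = [[1, 1], [0, 0]]
Every row of O is a scalar multiple of row 1 = [1, 1] (multipliers 1, 0), so the rows span a one-dimensional space.
O ≠ 0, hence rank(O) = 1.
rank(O) = 1 < n = 2, so the pair (A, C) is not completely observable.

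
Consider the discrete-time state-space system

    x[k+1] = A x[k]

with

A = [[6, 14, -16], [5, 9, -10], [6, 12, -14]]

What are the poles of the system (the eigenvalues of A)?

-2, -1, 4

det(zI - A) = z^3 - (tr A)z^2 + (M11 + M22 + M33)z - det A, where Mii is the 2×2 principal minor of A obtained by deleting row i and column i.
tr A = 6 + 9 + (-14) = 1; M11 = 9·(-14) - (-10)·12 = -126 - (-120) = -6; M22 = 6·(-14) - (-16)·6 = -84 - (-96) = 12; M33 = 6·9 - 14·5 = 54 - 70 = -16; sum of minors = -10.
det A = 6·(9·(-14) - (-10)·12) - 14·(5·(-14) - (-10)·6) + (-16)·(5·12 - 9·6) = 6·(-6) - 14·(-10) + (-16)·6 = 8.
So p(z) = det(zI - A) = z^3 - z^2 - 10z - 8.
Rational-root test: any integer root divides -8. Testing small divisors, z = -1 works: p(-1) = -1 + (-1) + 10 + (-8) = 0, so (z + 1) is a factor.
Dividing, p(z) = (z + 1)(z^2 - 2z - 8).
Factor z^2 - 2z - 8: two numbers with sum 2 and product -8 are 4 and -2, so z^2 - 2z - 8 = (z - 4)(z + 2).
Hence p(z) = (z - 4) (z + 1) (z + 2), with roots -2, -1, 4.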